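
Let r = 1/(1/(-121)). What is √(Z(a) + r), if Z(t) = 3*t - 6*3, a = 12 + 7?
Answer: I*√82 ≈ 9.0554*I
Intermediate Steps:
r = -121 (r = 1/(-1/121) = -121)
a = 19
Z(t) = -18 + 3*t (Z(t) = 3*t - 18 = -18 + 3*t)
√(Z(a) + r) = √((-18 + 3*19) - 121) = √((-18 + 57) - 121) = √(39 - 121) = √(-82) = I*√82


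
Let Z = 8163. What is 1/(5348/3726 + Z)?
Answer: 1863/15210343 ≈ 0.00012248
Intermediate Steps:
1/(5348/3726 + Z) = 1/(5348/3726 + 8163) = 1/(5348*(1/3726) + 8163) = 1/(2674/1863 + 8163) = 1/(15210343/1863) = 1863/15210343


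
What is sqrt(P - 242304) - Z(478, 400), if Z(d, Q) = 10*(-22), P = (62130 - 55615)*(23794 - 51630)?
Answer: 220 + 2*I*sqrt(45398461) ≈ 220.0 + 13476.0*I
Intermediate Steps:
P = -181351540 (P = 6515*(-27836) = -181351540)
Z(d, Q) = -220
sqrt(P - 242304) - Z(478, 400) = sqrt(-181351540 - 242304) - 1*(-220) = sqrt(-181593844) + 220 = 2*I*sqrt(45398461) + 220 = 220 + 2*I*sqrt(45398461)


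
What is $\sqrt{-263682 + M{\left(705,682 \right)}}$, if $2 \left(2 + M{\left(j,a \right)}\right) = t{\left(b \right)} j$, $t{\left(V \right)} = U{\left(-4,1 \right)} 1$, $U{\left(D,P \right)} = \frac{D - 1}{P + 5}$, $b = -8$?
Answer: $\frac{i \sqrt{1055911}}{2} \approx 513.79 i$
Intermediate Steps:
$U{\left(D,P \right)} = \frac{-1 + D}{5 + P}$
$t{\left(V \right)} = - \frac{5}{6}$ ($t{\left(V \right)} = \frac{-1 - 4}{5 + 1} \cdot 1 = \frac{1}{6} \left(-5\right) 1 = \left(- \frac{5}{6}\right) 1 = - \frac{5}{6}$)
$M{\left(j,a \right)} = -2 - \frac{5 j}{12}$ ($M{\left(j,a \right)} = -2 + \frac{\left(- \frac{5}{6}\right) j}{2} = -2 - \frac{5 j}{12}$)
$\sqrt{-263682 + M{\left(705,682 \right)}} = \sqrt{-263682 - \frac{1183}{4}} = \sqrt{- \frac{1055911}{4}} = \frac{i \sqrt{1055911}}{2}$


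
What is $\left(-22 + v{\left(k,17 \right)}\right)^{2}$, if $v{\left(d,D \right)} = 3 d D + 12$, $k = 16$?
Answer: $649636$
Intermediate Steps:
$v{\left(d,D \right)} = 12 + 3 D d$ ($v{\left(d,D \right)} = 3 D d + 12 = 12 + 3 D d$)
$\left(-22 + v{\left(k,17 \right)}\right)^{2} = \left(-22 + \left(12 + 3 \cdot 17 \cdot 16\right)\right)^{2} = \left(-22 + \left(12 + 816\right)\right)^{2} = \left(-22 + 828\right)^{2} = 806^{2} = 649636$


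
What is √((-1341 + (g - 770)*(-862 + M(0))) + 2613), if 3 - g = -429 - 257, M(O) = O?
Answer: 17*√246 ≈ 266.63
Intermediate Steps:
g = 689 (g = 3 - (-429 - 257) = 3 - 1*(-686) = 3 + 686 = 689)
√((-1341 + (g - 770)*(-862 + M(0))) + 2613) = √((-1341 + (689 - 770)*(-862 + 0)) + 2613) = √((-1341 - 81*(-862)) + 2613) = √((-1341 + 69822) + 2613) = √(68481 + 2613) = √71094 = 17*√246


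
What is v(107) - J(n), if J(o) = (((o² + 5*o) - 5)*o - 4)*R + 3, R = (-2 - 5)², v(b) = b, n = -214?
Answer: 468944706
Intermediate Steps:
R = 49 (R = (-7)² = 49)
J(o) = -193 + 49*o*(-5 + o² + 5*o) (J(o) = (((o² + 5*o) - 5)*o - 4)*49 + 3 = ((-5 + o² + 5*o)*o - 4)*49 + 3 = (o*(-5 + o² + 5*o) - 4)*49 + 3 = (-4 + o*(-5 + o² + 5*o))*49 + 3 = (-196 + 49*o*(-5 + o² + 5*o)) + 3 = -193 + 49*o*(-5 + o² + 5*o))
v(107) - J(n) = 107 - (-193 - 245*(-214) + 49*(-214)³ + 245*(-214)²) = 107 - (-193 + 52430 + 49*(-9800344) + 245*45796) = 107 - (-193 + 52430 - 480216856 + 11220020) = 107 - 1*(-468944599) = 107 + 468944599 = 468944706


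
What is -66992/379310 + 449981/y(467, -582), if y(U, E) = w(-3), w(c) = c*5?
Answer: -17068329799/568965 ≈ -29999.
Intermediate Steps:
w(c) = 5*c
y(U, E) = -15 (y(U, E) = 5*(-3) = -15)
-66992/379310 + 449981/y(467, -582) = -66992/379310 + 449981/(-15) = -66992*1/379310 + 449981*(-1/15) = -33496/189655 - 449981/15 = -17068329799/568965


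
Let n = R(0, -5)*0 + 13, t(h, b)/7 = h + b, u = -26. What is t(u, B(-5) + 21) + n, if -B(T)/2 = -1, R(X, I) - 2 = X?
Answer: -8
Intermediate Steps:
R(X, I) = 2 + X
B(T) = 2 (B(T) = -2*(-1) = 2)
t(h, b) = 7*b + 7*h (t(h, b) = 7*(h + b) = 7*(b + h) = 7*b + 7*h)
n = 13 (n = (2 + 0)*0 + 13 = 2*0 + 13 = 0 + 13 = 13)
t(u, B(-5) + 21) + n = (7*(2 + 21) + 7*(-26)) + 13 = (7*23 - 182) + 13 = (161 - 182) + 13 = -21 + 13 = -8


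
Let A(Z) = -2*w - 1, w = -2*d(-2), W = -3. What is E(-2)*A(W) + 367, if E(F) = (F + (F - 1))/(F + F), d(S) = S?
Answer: 1423/4 ≈ 355.75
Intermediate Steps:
E(F) = (-1 + 2*F)/(2*F) (E(F) = (F + (-1 + F))/((2*F)) = (-1 + 2*F)*(1/(2*F)) = (-1 + 2*F)/(2*F))
w = 4 (w = -2*(-2) = 4)
A(Z) = -9 (A(Z) = -2*4 - 1 = -8 - 1 = -9)
E(-2)*A(W) + 367 = ((-½ - 2)/(-2))*(-9) + 367 = -½*(-5/2)*(-9) + 367 = (5/4)*(-9) + 367 = -45/4 + 367 = 1423/4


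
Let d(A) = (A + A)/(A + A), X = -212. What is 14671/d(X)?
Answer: 14671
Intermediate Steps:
d(A) = 1 (d(A) = (2*A)/((2*A)) = (2*A)*(1/(2*A)) = 1)
14671/d(X) = 14671/1 = 14671*1 = 14671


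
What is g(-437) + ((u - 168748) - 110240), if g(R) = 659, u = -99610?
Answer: -377939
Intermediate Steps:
g(-437) + ((u - 168748) - 110240) = 659 + ((-99610 - 168748) - 110240) = 659 + (-268358 - 110240) = 659 - 378598 = -377939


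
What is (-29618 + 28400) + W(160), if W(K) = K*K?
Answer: 24382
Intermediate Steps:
W(K) = K**2
(-29618 + 28400) + W(160) = (-29618 + 28400) + 160**2 = -1218 + 25600 = 24382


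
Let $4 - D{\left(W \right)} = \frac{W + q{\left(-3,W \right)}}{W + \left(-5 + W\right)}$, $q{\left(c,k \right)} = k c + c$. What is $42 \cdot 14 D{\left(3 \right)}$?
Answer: $7644$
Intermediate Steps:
$q{\left(c,k \right)} = c + c k$ ($q{\left(c,k \right)} = c k + c = c + c k$)
$D{\left(W \right)} = 4 - \frac{-3 - 2 W}{-5 + 2 W}$ ($D{\left(W \right)} = 4 - \frac{W - 3 \left(1 + W\right)}{W + \left(-5 + W\right)} = 4 - \frac{W - \left(3 + 3 W\right)}{-5 + 2 W} = 4 - \frac{-3 - 2 W}{-5 + 2 W}$)
$42 \cdot 14 D{\left(3 \right)} = 42 \cdot 14 \frac{-17 + 10 \cdot 3}{-5 + 2 \cdot 3} = 588 \frac{-17 + 30}{-5 + 6} = 588 \cdot 1^{-1} \cdot 13 = 588 \cdot 1 \cdot 13 = 588 \cdot 13 = 7644$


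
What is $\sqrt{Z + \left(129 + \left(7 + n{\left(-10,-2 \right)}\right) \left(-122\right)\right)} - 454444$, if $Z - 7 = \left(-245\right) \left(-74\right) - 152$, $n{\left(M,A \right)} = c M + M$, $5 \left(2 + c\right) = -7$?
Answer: $-454444 + 2 \sqrt{3583} \approx -4.5432 \cdot 10^{5}$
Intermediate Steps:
$c = - \frac{17}{5}$ ($c = -2 + \frac{1}{5} \left(-7\right) = -2 - \frac{7}{5} = - \frac{17}{5} \approx -3.4$)
$n{\left(M,A \right)} = - \frac{12 M}{5}$ ($n{\left(M,A \right)} = - \frac{17 M}{5} + M = - \frac{12 M}{5}$)
$Z = 17985$ ($Z = 7 - -17978 = 7 + \left(18130 - 152\right) = 7 + 17978 = 17985$)
$\sqrt{Z + \left(129 + \left(7 + n{\left(-10,-2 \right)}\right) \left(-122\right)\right)} - 454444 = \sqrt{17985 + \left(129 + \left(7 - -24\right) \left(-122\right)\right)} - 454444 = \sqrt{17985 + \left(129 + \left(7 + 24\right) \left(-122\right)\right)} - 454444 = \sqrt{17985 + \left(129 + 31 \left(-122\right)\right)} - 454444 = \sqrt{17985 + \left(129 - 3782\right)} - 454444 = \sqrt{17985 - 3653} - 454444 = \sqrt{14332} - 454444 = 2 \sqrt{3583} - 454444 = -454444 + 2 \sqrt{3583}$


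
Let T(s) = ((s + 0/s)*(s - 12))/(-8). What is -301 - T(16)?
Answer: -293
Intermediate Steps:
T(s) = -s*(-12 + s)/8 (T(s) = ((s + 0)*(-12 + s))*(-⅛) = (s*(-12 + s))*(-⅛) = -s*(-12 + s)/8)
-301 - T(16) = -301 - 16*(12 - 1*16)/8 = -301 - 16*(12 - 16)/8 = -301 - 16*(-4)/8 = -301 - 1*(-8) = -301 + 8 = -293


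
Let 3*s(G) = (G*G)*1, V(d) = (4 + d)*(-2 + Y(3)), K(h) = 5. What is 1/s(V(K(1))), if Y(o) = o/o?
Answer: 1/27 ≈ 0.037037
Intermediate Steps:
Y(o) = 1
V(d) = -4 - d (V(d) = (4 + d)*(-2 + 1) = (4 + d)*(-1) = -4 - d)
s(G) = G²/3 (s(G) = ((G*G)*1)/3 = (G²*1)/3 = G²/3)
1/s(V(K(1))) = 1/((-4 - 1*5)²/3) = 1/((-4 - 5)²/3) = 1/((⅓)*(-9)²) = 1/((⅓)*81) = 1/27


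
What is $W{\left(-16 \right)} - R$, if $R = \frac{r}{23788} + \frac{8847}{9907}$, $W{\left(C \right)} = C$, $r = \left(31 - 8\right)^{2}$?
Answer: $- \frac{3986376695}{235667716} \approx -16.915$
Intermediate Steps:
$r = 529$ ($r = 23^{2} = 529$)
$R = \frac{215693239}{235667716}$ ($R = \frac{529}{23788} + \frac{8847}{9907} = \frac{215693239}{235667716} \approx 0.91524$)
$W{\left(-16 \right)} - R = -16 - \frac{215693239}{235667716} = - \frac{3986376695}{235667716}$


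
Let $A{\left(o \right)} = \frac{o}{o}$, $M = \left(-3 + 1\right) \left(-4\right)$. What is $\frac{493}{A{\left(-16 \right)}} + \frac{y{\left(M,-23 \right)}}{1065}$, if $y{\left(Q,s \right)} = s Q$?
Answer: $\frac{524861}{1065} \approx 492.83$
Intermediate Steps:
$M = 8$ ($M = \left(-2\right) \left(-4\right) = 8$)
$A{\left(o \right)} = 1$
$y{\left(Q,s \right)} = Q s$
$\frac{493}{A{\left(-16 \right)}} + \frac{y{\left(M,-23 \right)}}{1065} = \frac{493}{1} + \frac{8 \left(-23\right)}{1065} = 493 \cdot 1 - \frac{184}{1065} = 493 - \frac{184}{1065} = \frac{524861}{1065}$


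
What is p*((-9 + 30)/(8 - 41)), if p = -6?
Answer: 42/11 ≈ 3.8182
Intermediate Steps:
p*((-9 + 30)/(8 - 41)) = -6*(-9 + 30)/(8 - 41) = -126/(-33) = -126*(-1)/33 = -6*(-7/11) = 42/11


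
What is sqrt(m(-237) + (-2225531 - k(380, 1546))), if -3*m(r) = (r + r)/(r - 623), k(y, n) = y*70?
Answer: I*sqrt(416419055870)/430 ≈ 1500.7*I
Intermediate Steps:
k(y, n) = 70*y
m(r) = -2*r/(3*(-623 + r)) (m(r) = -(r + r)/(3*(r - 623)) = -2*r/(3*(-623 + r)))
sqrt(m(-237) + (-2225531 - k(380, 1546))) = sqrt(-2*(-237)/(-1869 + 3*(-237)) + (-2225531 - 70*380)) = sqrt(-2*(-237)/(-1869 - 711) + (-2225531 - 1*26600)) = sqrt(-2*(-237)/(-2580) + (-2225531 - 26600)) = sqrt(-2*(-237)*(-1/2580) - 2252131) = sqrt(-79/430 - 2252131) = sqrt(-968416409/430) = I*sqrt(416419055870)/430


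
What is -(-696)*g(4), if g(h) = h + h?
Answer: 5568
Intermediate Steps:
g(h) = 2*h
-(-696)*g(4) = -(-696)*2*4 = -(-696)*8 = -1*(-5568) = 5568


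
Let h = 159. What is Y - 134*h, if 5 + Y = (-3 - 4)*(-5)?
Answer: -21276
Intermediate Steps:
Y = 30 (Y = -5 + (-3 - 4)*(-5) = -5 - 7*(-5) = -5 + 35 = 30)
Y - 134*h = 30 - 134*159 = 30 - 21306 = -21276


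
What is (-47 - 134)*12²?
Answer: -26064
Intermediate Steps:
(-47 - 134)*12² = -181*144 = -26064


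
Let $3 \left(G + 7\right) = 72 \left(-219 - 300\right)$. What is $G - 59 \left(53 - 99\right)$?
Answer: $-9749$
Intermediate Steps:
$G = -12463$ ($G = -7 + \frac{72 \left(-219 - 300\right)}{3} = -7 + \frac{72 \left(-519\right)}{3} = -7 + \frac{1}{3} \left(-37368\right) = -7 - 12456 = -12463$)
$G - 59 \left(53 - 99\right) = -12463 - 59 \left(53 - 99\right) = -12463 - -2714 = -12463 + 2714 = -9749$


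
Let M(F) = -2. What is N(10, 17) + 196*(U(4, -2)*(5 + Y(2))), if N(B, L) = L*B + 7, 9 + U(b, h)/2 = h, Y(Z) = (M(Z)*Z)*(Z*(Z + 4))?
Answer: 185593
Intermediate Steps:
Y(Z) = -2*Z²*(4 + Z) (Y(Z) = (-2*Z)*(Z*(Z + 4)) = (-2*Z)*(Z*(4 + Z)) = -2*Z²*(4 + Z))
U(b, h) = -18 + 2*h
N(B, L) = 7 + B*L (N(B, L) = B*L + 7 = 7 + B*L)
N(10, 17) + 196*(U(4, -2)*(5 + Y(2))) = (7 + 10*17) + 196*((-18 + 2*(-2))*(5 + 2*2²*(-4 - 1*2))) = (7 + 170) + 196*((-18 - 4)*(5 + 2*4*(-4 - 2))) = 177 + 196*(-22*(5 + 2*4*(-6))) = 177 + 196*(-22*(5 - 48)) = 177 + 196*(-22*(-43)) = 177 + 196*946 = 177 + 185416 = 185593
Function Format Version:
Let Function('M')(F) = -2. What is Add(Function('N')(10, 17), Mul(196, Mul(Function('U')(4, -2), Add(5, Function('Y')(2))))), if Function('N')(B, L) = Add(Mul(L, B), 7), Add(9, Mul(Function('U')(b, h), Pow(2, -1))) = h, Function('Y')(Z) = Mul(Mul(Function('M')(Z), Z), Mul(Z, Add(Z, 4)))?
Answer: 185593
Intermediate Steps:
Function('Y')(Z) = Mul(-2, Pow(Z, 2), Add(4, Z)) (Function('Y')(Z) = Mul(Mul(-2, Z), Mul(Z, Add(Z, 4))) = Mul(Mul(-2, Z), Mul(Z, Add(4, Z))) = Mul(-2, Pow(Z, 2), Add(4, Z)))
Function('U')(b, h) = Add(-18, Mul(2, h))
Function('N')(B, L) = Add(7, Mul(B, L)) (Function('N')(B, L) = Add(Mul(B, L), 7) = Add(7, Mul(B, L)))
Add(Function('N')(10, 17), Mul(196, Mul(Function('U')(4, -2), Add(5, Function('Y')(2))))) = Add(Add(7, Mul(10, 17)), Mul(196, Mul(Add(-18, Mul(2, -2)), Add(5, Mul(2, Pow(2, 2), Add(-4, Mul(-1, 2))))))) = Add(Add(7, 170), Mul(196, Mul(Add(-18, -4), Add(5, Mul(2, 4, Add(-4, -2)))))) = Add(177, Mul(196, Mul(-22, Add(5, Mul(2, 4, -6))))) = Add(177, Mul(196, Mul(-22, Add(5, -48)))) = Add(177, Mul(196, Mul(-22, -43))) = Add(177, Mul(196, 946)) = Add(177, 185416) = 185593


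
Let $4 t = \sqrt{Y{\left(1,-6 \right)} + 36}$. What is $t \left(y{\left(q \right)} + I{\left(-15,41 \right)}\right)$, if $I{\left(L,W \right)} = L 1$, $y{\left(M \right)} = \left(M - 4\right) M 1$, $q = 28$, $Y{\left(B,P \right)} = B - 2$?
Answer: $\frac{657 \sqrt{35}}{4} \approx 971.72$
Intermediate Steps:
$Y{\left(B,P \right)} = -2 + B$ ($Y{\left(B,P \right)} = B - 2 = -2 + B$)
$t = \frac{\sqrt{35}}{4}$ ($t = \frac{\sqrt{\left(-2 + 1\right) + 36}}{4} = \frac{\sqrt{-1 + 36}}{4} = \frac{\sqrt{35}}{4} \approx 1.479$)
$y{\left(M \right)} = M \left(-4 + M\right)$ ($y{\left(M \right)} = \left(-4 + M\right) M = M \left(-4 + M\right)$)
$I{\left(L,W \right)} = L$
$t \left(y{\left(q \right)} + I{\left(-15,41 \right)}\right) = \frac{\sqrt{35}}{4} \left(28 \left(-4 + 28\right) - 15\right) = \frac{\sqrt{35}}{4} \left(28 \cdot 24 - 15\right) = \frac{\sqrt{35}}{4} \left(672 - 15\right) = \frac{\sqrt{35}}{4} \cdot 657 = \frac{657 \sqrt{35}}{4}$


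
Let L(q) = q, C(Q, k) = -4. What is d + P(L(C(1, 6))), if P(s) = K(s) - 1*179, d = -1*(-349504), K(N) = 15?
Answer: 349340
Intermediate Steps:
d = 349504
P(s) = -164 (P(s) = 15 - 1*179 = 15 - 179 = -164)
d + P(L(C(1, 6))) = 349504 - 164 = 349340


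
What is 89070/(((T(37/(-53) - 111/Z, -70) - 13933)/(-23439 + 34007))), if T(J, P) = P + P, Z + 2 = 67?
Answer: -313763920/4691 ≈ -66886.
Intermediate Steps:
Z = 65 (Z = -2 + 67 = 65)
T(J, P) = 2*P
89070/(((T(37/(-53) - 111/Z, -70) - 13933)/(-23439 + 34007))) = 89070/(((2*(-70) - 13933)/(-23439 + 34007))) = 89070/(((-140 - 13933)/10568)) = 89070/((-14073*1/10568)) = 89070/(-14073/10568) = 89070*(-10568/14073) = -313763920/4691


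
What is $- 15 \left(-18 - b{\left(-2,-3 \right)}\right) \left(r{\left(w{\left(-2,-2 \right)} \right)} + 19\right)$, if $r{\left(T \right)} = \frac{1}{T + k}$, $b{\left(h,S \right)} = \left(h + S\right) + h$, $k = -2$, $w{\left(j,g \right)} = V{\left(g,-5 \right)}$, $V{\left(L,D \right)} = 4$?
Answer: $\frac{6435}{2} \approx 3217.5$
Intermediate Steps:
$w{\left(j,g \right)} = 4$
$b{\left(h,S \right)} = S + 2 h$ ($b{\left(h,S \right)} = \left(S + h\right) + h = S + 2 h$)
$r{\left(T \right)} = \frac{1}{-2 + T}$ ($r{\left(T \right)} = \frac{1}{T - 2} = \frac{1}{-2 + T}$)
$- 15 \left(-18 - b{\left(-2,-3 \right)}\right) \left(r{\left(w{\left(-2,-2 \right)} \right)} + 19\right) = - 15 \left(-18 - \left(-3 + 2 \left(-2\right)\right)\right) \left(\frac{1}{-2 + 4} + 19\right) = - 15 \left(-18 - \left(-3 - 4\right)\right) \left(\frac{1}{2} + 19\right) = - 15 \left(-18 - -7\right) \left(\frac{1}{2} + 19\right) = - 15 \left(-18 + 7\right) \frac{39}{2} = \left(-15\right) \left(-11\right) \frac{39}{2} = 165 \cdot \frac{39}{2} = \frac{6435}{2}$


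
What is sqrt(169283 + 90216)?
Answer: sqrt(259499) ≈ 509.41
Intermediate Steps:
sqrt(169283 + 90216) = sqrt(259499)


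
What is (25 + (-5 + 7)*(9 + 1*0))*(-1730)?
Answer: -74390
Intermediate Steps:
(25 + (-5 + 7)*(9 + 1*0))*(-1730) = (25 + 2*(9 + 0))*(-1730) = (25 + 2*9)*(-1730) = (25 + 18)*(-1730) = 43*(-1730) = -74390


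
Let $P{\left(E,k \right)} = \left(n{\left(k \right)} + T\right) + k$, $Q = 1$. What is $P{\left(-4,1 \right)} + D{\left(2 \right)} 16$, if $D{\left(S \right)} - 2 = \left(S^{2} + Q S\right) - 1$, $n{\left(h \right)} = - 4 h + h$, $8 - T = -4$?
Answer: $122$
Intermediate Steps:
$T = 12$ ($T = 8 - -4 = 8 + 4 = 12$)
$n{\left(h \right)} = - 3 h$
$D{\left(S \right)} = 1 + S + S^{2}$ ($D{\left(S \right)} = 2 - \left(1 - S - S^{2}\right) = 2 + \left(-1 + S + S^{2}\right) = 1 + S + S^{2}$)
$P{\left(E,k \right)} = 12 - 2 k$ ($P{\left(E,k \right)} = \left(- 3 k + 12\right) + k = \left(12 - 3 k\right) + k = 12 - 2 k$)
$P{\left(-4,1 \right)} + D{\left(2 \right)} 16 = \left(12 - 2\right) + \left(1 + 2 + 2^{2}\right) 16 = \left(12 - 2\right) + \left(1 + 2 + 4\right) 16 = 10 + 7 \cdot 16 = 10 + 112 = 122$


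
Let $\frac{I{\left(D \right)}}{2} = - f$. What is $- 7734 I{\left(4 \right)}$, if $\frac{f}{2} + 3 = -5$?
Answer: $-247488$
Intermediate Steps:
$f = -16$ ($f = -6 + 2 \left(-5\right) = -6 - 10 = -16$)
$I{\left(D \right)} = 32$ ($I{\left(D \right)} = 2 \left(\left(-1\right) \left(-16\right)\right) = 2 \cdot 16 = 32$)
$- 7734 I{\left(4 \right)} = \left(-7734\right) 32 = -247488$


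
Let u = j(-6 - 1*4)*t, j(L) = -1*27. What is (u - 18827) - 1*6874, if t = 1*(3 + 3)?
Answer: -25863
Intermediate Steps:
j(L) = -27
t = 6 (t = 1*6 = 6)
u = -162 (u = -27*6 = -162)
(u - 18827) - 1*6874 = (-162 - 18827) - 1*6874 = -18989 - 6874 = -25863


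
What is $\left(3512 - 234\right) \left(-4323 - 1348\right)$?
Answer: $-18589538$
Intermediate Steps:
$\left(3512 - 234\right) \left(-4323 - 1348\right) = 3278 \left(-4323 - 1348\right) = 3278 \left(-5671\right) = -18589538$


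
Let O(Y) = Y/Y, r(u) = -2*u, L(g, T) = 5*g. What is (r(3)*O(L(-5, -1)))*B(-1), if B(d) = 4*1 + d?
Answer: -18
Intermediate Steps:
B(d) = 4 + d
O(Y) = 1
(r(3)*O(L(-5, -1)))*B(-1) = (-2*3*1)*(4 - 1) = -6*1*3 = -6*3 = -18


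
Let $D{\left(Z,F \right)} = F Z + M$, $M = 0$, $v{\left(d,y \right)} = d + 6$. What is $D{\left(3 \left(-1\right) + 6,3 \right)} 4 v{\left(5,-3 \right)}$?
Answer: $396$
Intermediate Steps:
$v{\left(d,y \right)} = 6 + d$
$D{\left(Z,F \right)} = F Z$ ($D{\left(Z,F \right)} = F Z + 0 = F Z$)
$D{\left(3 \left(-1\right) + 6,3 \right)} 4 v{\left(5,-3 \right)} = 3 \left(3 \left(-1\right) + 6\right) 4 \left(6 + 5\right) = 3 \left(-3 + 6\right) 4 \cdot 11 = 3 \cdot 3 \cdot 4 \cdot 11 = 9 \cdot 4 \cdot 11 = 36 \cdot 11 = 396$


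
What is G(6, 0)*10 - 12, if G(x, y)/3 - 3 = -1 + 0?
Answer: 48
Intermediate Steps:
G(x, y) = 6 (G(x, y) = 9 + 3*(-1 + 0) = 9 + 3*(-1) = 9 - 3 = 6)
G(6, 0)*10 - 12 = 6*10 - 12 = 60 - 12 = 48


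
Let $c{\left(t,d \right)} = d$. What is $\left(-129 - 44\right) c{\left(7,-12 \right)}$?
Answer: $2076$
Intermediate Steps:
$\left(-129 - 44\right) c{\left(7,-12 \right)} = \left(-129 - 44\right) \left(-12\right) = \left(-173\right) \left(-12\right) = 2076$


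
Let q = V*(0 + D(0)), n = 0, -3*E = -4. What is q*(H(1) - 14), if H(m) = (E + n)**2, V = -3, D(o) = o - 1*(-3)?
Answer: 110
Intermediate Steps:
D(o) = 3 + o (D(o) = o + 3 = 3 + o)
E = 4/3 (E = -1/3*(-4) = 4/3 ≈ 1.3333)
q = -9 (q = -3*(0 + (3 + 0)) = -3*(0 + 3) = -3*3 = -9)
H(m) = 16/9 (H(m) = (4/3 + 0)**2 = (4/3)**2 = 16/9)
q*(H(1) - 14) = -9*(16/9 - 14) = -9*(-110/9) = 110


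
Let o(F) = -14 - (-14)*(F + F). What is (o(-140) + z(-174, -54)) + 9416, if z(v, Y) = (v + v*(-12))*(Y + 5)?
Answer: -88304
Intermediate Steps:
z(v, Y) = -11*v*(5 + Y) (z(v, Y) = (v - 12*v)*(5 + Y) = (-11*v)*(5 + Y) = -11*v*(5 + Y))
o(F) = -14 + 28*F (o(F) = -14 - (-14)*2*F = -14 - (-28)*F = -14 + 28*F)
(o(-140) + z(-174, -54)) + 9416 = ((-14 + 28*(-140)) - 11*(-174)*(5 - 54)) + 9416 = ((-14 - 3920) - 11*(-174)*(-49)) + 9416 = (-3934 - 93786) + 9416 = -97720 + 9416 = -88304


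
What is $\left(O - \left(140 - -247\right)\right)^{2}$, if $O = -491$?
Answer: $770884$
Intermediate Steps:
$\left(O - \left(140 - -247\right)\right)^{2} = \left(-491 - \left(140 - -247\right)\right)^{2} = \left(-491 - \left(140 + 247\right)\right)^{2} = \left(-491 - 387\right)^{2} = \left(-878\right)^{2} = 770884$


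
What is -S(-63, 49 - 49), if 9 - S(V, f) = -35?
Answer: -44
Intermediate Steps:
S(V, f) = 44 (S(V, f) = 9 - 1*(-35) = 9 + 35 = 44)
-S(-63, 49 - 49) = -1*44 = -44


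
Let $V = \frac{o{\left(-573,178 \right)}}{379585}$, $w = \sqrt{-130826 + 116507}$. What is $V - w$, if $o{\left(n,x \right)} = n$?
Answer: $- \frac{573}{379585} - 3 i \sqrt{1591} \approx -0.0015095 - 119.66 i$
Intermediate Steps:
$w = 3 i \sqrt{1591}$ ($w = \sqrt{-14319} = 3 i \sqrt{1591} \approx 119.66 i$)
$V = - \frac{573}{379585} \approx -0.0015095$
$V - w = - \frac{573}{379585} - 3 i \sqrt{1591}$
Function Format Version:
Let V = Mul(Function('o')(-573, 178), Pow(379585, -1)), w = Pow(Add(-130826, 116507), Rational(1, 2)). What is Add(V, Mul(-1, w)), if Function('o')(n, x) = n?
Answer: Add(Rational(-573, 379585), Mul(-3, I, Pow(1591, Rational(1, 2)))) ≈ Add(-0.0015095, Mul(-119.66, I))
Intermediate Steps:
w = Mul(3, I, Pow(1591, Rational(1, 2))) (w = Pow(-14319, Rational(1, 2)) = Mul(3, I, Pow(1591, Rational(1, 2))) ≈ Mul(119.66, I))
V = Rational(-573, 379585) (V = Mul(-573, Pow(379585, -1)) = Mul(-573, Rational(1, 379585)) = Rational(-573, 379585) ≈ -0.0015095)
Add(V, Mul(-1, w)) = Add(Rational(-573, 379585), Mul(-1, Mul(3, I, Pow(1591, Rational(1, 2))))) = Add(Rational(-573, 379585), Mul(-3, I, Pow(1591, Rational(1, 2))))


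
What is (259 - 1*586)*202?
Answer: -66054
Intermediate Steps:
(259 - 1*586)*202 = (259 - 586)*202 = -327*202 = -66054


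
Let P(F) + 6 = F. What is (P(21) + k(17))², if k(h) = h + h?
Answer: 2401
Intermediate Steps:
P(F) = -6 + F
k(h) = 2*h
(P(21) + k(17))² = ((-6 + 21) + 2*17)² = (15 + 34)² = 49² = 2401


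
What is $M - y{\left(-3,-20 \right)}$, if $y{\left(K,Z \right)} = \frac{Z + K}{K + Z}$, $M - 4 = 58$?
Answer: $61$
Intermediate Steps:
$M = 62$ ($M = 4 + 58 = 62$)
$y{\left(K,Z \right)} = 1$ ($y{\left(K,Z \right)} = \frac{K + Z}{K + Z} = 1$)
$M - y{\left(-3,-20 \right)} = 62 - 1 = 61$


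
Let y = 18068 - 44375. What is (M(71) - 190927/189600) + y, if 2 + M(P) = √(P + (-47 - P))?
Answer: -4988377327/189600 + I*√47 ≈ -26310.0 + 6.8557*I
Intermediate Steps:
y = -26307
M(P) = -2 + I*√47 (M(P) = -2 + √(P + (-47 - P)) = -2 + √(-47) = -2 + I*√47)
(M(71) - 190927/189600) + y = ((-2 + I*√47) - 190927/189600) - 26307 = (-570127/189600 + I*√47) - 26307 = -4988377327/189600 + I*√47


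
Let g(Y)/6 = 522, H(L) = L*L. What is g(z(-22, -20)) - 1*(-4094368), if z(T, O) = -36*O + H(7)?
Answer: 4097500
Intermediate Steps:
H(L) = L**2
z(T, O) = 49 - 36*O (z(T, O) = -36*O + 7**2 = -36*O + 49 = 49 - 36*O)
g(Y) = 3132 (g(Y) = 6*522 = 3132)
g(z(-22, -20)) - 1*(-4094368) = 3132 - 1*(-4094368) = 3132 + 4094368 = 4097500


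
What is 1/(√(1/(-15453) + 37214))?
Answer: 3*√987391654697/575067941 ≈ 0.0051838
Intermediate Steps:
1/(√(1/(-15453) + 37214)) = 1/(√(-1/15453 + 37214)) = 1/(√(575067941/15453)) = 1/(√987391654697/5151) = 3*√987391654697/575067941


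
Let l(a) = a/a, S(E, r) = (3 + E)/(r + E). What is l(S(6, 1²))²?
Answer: 1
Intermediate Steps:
S(E, r) = (3 + E)/(E + r)
l(a) = 1
l(S(6, 1²))² = 1² = 1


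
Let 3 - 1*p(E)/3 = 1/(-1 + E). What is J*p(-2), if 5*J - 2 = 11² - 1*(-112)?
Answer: 470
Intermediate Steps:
J = 47 (J = ⅖ + (11² - 1*(-112))/5 = ⅖ + (121 + 112)/5 = ⅖ + (⅕)*233 = ⅖ + 233/5 = 47)
p(E) = 9 - 3/(-1 + E)
J*p(-2) = 47*(3*(-4 + 3*(-2))/(-1 - 2)) = 47*(3*(-4 - 6)/(-3)) = 47*(3*(-⅓)*(-10)) = 47*10 = 470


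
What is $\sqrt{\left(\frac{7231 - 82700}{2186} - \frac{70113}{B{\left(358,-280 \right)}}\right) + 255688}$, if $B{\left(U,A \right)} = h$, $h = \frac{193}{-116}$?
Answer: $\frac{\sqrt{53006701230921710}}{421898} \approx 545.71$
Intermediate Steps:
$h = - \frac{193}{116}$ ($h = 193 \left(- \frac{1}{116}\right) = - \frac{193}{116} \approx -1.6638$)
$B{\left(U,A \right)} = - \frac{193}{116}$
$\sqrt{\left(\frac{7231 - 82700}{2186} - \frac{70113}{B{\left(358,-280 \right)}}\right) + 255688} = \sqrt{\left(\frac{7231 - 82700}{2186} - \frac{70113}{- \frac{193}{116}}\right) + 255688} = \sqrt{\left(\left(-75469\right) \frac{1}{2186} - - \frac{8133108}{193}\right) + 255688} = \sqrt{\left(- \frac{75469}{2186} + \frac{8133108}{193}\right) + 255688} = \sqrt{\frac{17764408571}{421898} + 255688} = \sqrt{\frac{125638664395}{421898}} = \frac{\sqrt{53006701230921710}}{421898}$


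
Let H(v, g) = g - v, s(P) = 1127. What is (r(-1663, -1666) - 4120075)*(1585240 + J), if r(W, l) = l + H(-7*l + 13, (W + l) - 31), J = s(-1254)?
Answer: -6562444932792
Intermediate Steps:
J = 1127
r(W, l) = -44 + W + 9*l (r(W, l) = l + (((W + l) - 31) - (-7*l + 13)) = l + ((-31 + W + l) - (13 - 7*l)) = l + ((-31 + W + l) + (-13 + 7*l)) = l + (-44 + W + 8*l) = -44 + W + 9*l)
(r(-1663, -1666) - 4120075)*(1585240 + J) = ((-44 - 1663 + 9*(-1666)) - 4120075)*(1585240 + 1127) = ((-44 - 1663 - 14994) - 4120075)*1586367 = (-16701 - 4120075)*1586367 = -4136776*1586367 = -6562444932792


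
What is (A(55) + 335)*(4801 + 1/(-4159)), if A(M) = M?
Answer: 7787269620/4159 ≈ 1.8724e+6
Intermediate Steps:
(A(55) + 335)*(4801 + 1/(-4159)) = (55 + 335)*(4801 + 1/(-4159)) = 390*(4801 - 1/4159) = 390*(19967358/4159) = 7787269620/4159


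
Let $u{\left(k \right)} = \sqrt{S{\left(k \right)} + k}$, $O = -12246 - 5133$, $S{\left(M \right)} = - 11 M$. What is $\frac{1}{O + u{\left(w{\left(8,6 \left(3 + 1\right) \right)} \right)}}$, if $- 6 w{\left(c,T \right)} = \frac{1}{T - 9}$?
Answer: $- \frac{3}{52136} \approx -5.7542 \cdot 10^{-5}$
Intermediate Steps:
$O = -17379$ ($O = -12246 - 5133 = -17379$)
$w{\left(c,T \right)} = - \frac{1}{6 \left(-9 + T\right)}$ ($w{\left(c,T \right)} = - \frac{1}{6 \left(T - 9\right)} = - \frac{1}{6 \left(-9 + T\right)}$)
$u{\left(k \right)} = \sqrt{10} \sqrt{- k}$ ($u{\left(k \right)} = \sqrt{- 11 k + k} = \sqrt{- 10 k} = \sqrt{10} \sqrt{- k}$)
$\frac{1}{O + u{\left(w{\left(8,6 \left(3 + 1\right) \right)} \right)}} = \frac{1}{-17379 + \sqrt{10} \sqrt{- \frac{-1}{-54 + 6 \cdot 6 \left(3 + 1\right)}}} = \frac{1}{-17379 + \sqrt{10} \sqrt{- \frac{-1}{-54 + 6 \cdot 6 \cdot 4}}} = \frac{1}{-17379 + \sqrt{10} \sqrt{- \frac{-1}{-54 + 6 \cdot 24}}} = \frac{1}{-17379 + \sqrt{10} \sqrt{- \frac{-1}{-54 + 144}}} = \frac{1}{-17379 + \sqrt{10} \sqrt{- \frac{-1}{90}}} = \frac{1}{-17379 + \sqrt{10} \sqrt{\left(-1\right) \left(- \frac{1}{90}\right)}} = \frac{1}{-17379 + \frac{\sqrt{10}}{3 \sqrt{10}}} = \frac{1}{-17379 + \sqrt{10} \frac{\sqrt{10}}{30}} = \frac{1}{-17379 + \frac{1}{3}} = \frac{1}{- \frac{52136}{3}} = - \frac{3}{52136}$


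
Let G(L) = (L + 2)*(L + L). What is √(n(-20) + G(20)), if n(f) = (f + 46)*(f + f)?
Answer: 4*I*√10 ≈ 12.649*I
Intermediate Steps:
G(L) = 2*L*(2 + L) (G(L) = (2 + L)*(2*L) = 2*L*(2 + L))
n(f) = 2*f*(46 + f) (n(f) = (46 + f)*(2*f) = 2*f*(46 + f))
√(n(-20) + G(20)) = √(2*(-20)*(46 - 20) + 2*20*(2 + 20)) = √(2*(-20)*26 + 2*20*22) = √(-1040 + 880) = √(-160) = 4*I*√10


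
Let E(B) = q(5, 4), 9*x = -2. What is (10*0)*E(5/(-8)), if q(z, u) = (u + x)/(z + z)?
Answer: 0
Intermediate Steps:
x = -2/9 (x = (⅑)*(-2) = -2/9 ≈ -0.22222)
q(z, u) = (-2/9 + u)/(2*z) (q(z, u) = (u - 2/9)/(z + z) = (-2/9 + u)/((2*z)) = (-2/9 + u)*(1/(2*z)) = (-2/9 + u)/(2*z))
E(B) = 17/45 (E(B) = (1/18)*(-2 + 9*4)/5 = (1/18)*(⅕)*(-2 + 36) = (1/18)*(⅕)*34 = 17/45)
(10*0)*E(5/(-8)) = (10*0)*(17/45) = 0*(17/45) = 0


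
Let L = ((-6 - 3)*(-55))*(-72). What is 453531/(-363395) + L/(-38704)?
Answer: -575258253/1758105010 ≈ -0.32720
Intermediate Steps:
L = -35640 (L = -9*(-55)*(-72) = 495*(-72) = -35640)
453531/(-363395) + L/(-38704) = 453531/(-363395) - 35640/(-38704) = 453531*(-1/363395) - 35640*(-1/38704) = -453531/363395 + 4455/4838 = -575258253/1758105010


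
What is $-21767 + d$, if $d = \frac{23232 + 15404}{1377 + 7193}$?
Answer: $- \frac{93252277}{4285} \approx -21763.0$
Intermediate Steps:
$d = \frac{19318}{4285}$ ($d = \frac{38636}{8570} = 38636 \cdot \frac{1}{8570} = \frac{19318}{4285} \approx 4.5083$)
$-21767 + d = -21767 + \frac{19318}{4285} = - \frac{93252277}{4285}$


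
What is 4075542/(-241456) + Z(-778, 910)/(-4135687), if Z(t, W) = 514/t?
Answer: -3278329769073257/194225062632904 ≈ -16.879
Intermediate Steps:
4075542/(-241456) + Z(-778, 910)/(-4135687) = 4075542/(-241456) + (514/(-778))/(-4135687) = 4075542*(-1/241456) + (514*(-1/778))*(-1/4135687) = -2037771/120728 - 257/389*(-1/4135687) = -2037771/120728 + 257/1608782243 = -3278329769073257/194225062632904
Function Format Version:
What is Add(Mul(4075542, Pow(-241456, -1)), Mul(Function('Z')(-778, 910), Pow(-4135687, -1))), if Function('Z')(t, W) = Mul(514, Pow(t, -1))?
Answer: Rational(-3278329769073257, 194225062632904) ≈ -16.879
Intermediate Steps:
Add(Mul(4075542, Pow(-241456, -1)), Mul(Function('Z')(-778, 910), Pow(-4135687, -1))) = Add(Mul(4075542, Pow(-241456, -1)), Mul(Mul(514, Pow(-778, -1)), Pow(-4135687, -1))) = Add(Mul(4075542, Rational(-1, 241456)), Mul(Mul(514, Rational(-1, 778)), Rational(-1, 4135687))) = Add(Rational(-2037771, 120728), Mul(Rational(-257, 389), Rational(-1, 4135687))) = Add(Rational(-2037771, 120728), Rational(257, 1608782243)) = Rational(-3278329769073257, 194225062632904)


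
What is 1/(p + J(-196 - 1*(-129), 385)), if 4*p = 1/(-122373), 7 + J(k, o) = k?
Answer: -489492/36222409 ≈ -0.013514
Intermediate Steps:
J(k, o) = -7 + k
p = -1/489492 (p = (¼)/(-122373) = (¼)*(-1/122373) = -1/489492 ≈ -2.0429e-6)
1/(p + J(-196 - 1*(-129), 385)) = 1/(-1/489492 + (-7 + (-196 - 1*(-129)))) = 1/(-1/489492 + (-7 + (-196 + 129))) = 1/(-1/489492 + (-7 - 67)) = 1/(-1/489492 - 74) = 1/(-36222409/489492) = -489492/36222409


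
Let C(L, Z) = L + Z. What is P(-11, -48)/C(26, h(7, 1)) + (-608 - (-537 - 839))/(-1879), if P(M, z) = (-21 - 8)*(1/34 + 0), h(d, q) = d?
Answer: -916187/2108238 ≈ -0.43457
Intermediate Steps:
P(M, z) = -29/34 (P(M, z) = -29*(1/34 + 0) = -29*1/34 = -29/34)
P(-11, -48)/C(26, h(7, 1)) + (-608 - (-537 - 839))/(-1879) = -29/(34*(26 + 7)) + (-608 - (-537 - 839))/(-1879) = -29/34/33 + (-608 - 1*(-1376))*(-1/1879) = -29/34*1/33 + (-608 + 1376)*(-1/1879) = -29/1122 + 768*(-1/1879) = -29/1122 - 768/1879 = -916187/2108238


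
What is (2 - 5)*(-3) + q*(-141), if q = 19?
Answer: -2670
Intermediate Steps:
(2 - 5)*(-3) + q*(-141) = (2 - 5)*(-3) + 19*(-141) = -3*(-3) - 2679 = 9 - 2679 = -2670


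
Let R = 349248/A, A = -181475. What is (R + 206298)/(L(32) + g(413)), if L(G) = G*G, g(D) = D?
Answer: 734070202/5113325 ≈ 143.56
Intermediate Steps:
L(G) = G**2
R = -20544/10675 (R = 349248/(-181475) = 349248*(-1/181475) = -20544/10675 ≈ -1.9245)
(R + 206298)/(L(32) + g(413)) = (-20544/10675 + 206298)/(32**2 + 413) = 2202210606/(10675*(1024 + 413)) = (2202210606/10675)/1437 = (2202210606/10675)*(1/1437) = 734070202/5113325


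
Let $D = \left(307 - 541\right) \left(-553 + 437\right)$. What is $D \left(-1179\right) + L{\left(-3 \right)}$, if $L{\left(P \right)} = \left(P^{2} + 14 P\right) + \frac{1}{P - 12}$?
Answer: $- \frac{480042136}{15} \approx -3.2003 \cdot 10^{7}$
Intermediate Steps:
$L{\left(P \right)} = P^{2} + \frac{1}{-12 + P} + 14 P$ ($L{\left(P \right)} = \left(P^{2} + 14 P\right) + \frac{1}{-12 + P} = P^{2} + \frac{1}{-12 + P} + 14 P$)
$D = 27144$ ($D = \left(-234\right) \left(-116\right) = 27144$)
$D \left(-1179\right) + L{\left(-3 \right)} = 27144 \left(-1179\right) + \frac{1 + \left(-3\right)^{3} - -504 + 2 \left(-3\right)^{2}}{-12 - 3} = -32002776 + \frac{1 - 27 + 504 + 2 \cdot 9}{-15} = -32002776 - \frac{1 - 27 + 504 + 18}{15} = -32002776 - \frac{496}{15} = - \frac{480042136}{15}$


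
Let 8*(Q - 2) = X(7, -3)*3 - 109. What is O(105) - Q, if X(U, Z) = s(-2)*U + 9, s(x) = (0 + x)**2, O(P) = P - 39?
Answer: 255/4 ≈ 63.750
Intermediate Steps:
O(P) = -39 + P
s(x) = x**2
X(U, Z) = 9 + 4*U (X(U, Z) = (-2)**2*U + 9 = 4*U + 9 = 9 + 4*U)
Q = 9/4 (Q = 2 + ((9 + 4*7)*3 - 109)/8 = 2 + ((9 + 28)*3 - 109)/8 = 2 + (37*3 - 109)/8 = 2 + (111 - 109)/8 = 2 + (1/8)*2 = 2 + 1/4 = 9/4 ≈ 2.2500)
O(105) - Q = (-39 + 105) - 1*9/4 = 66 - 9/4 = 255/4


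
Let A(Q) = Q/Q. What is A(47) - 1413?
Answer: -1412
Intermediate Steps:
A(Q) = 1
A(47) - 1413 = 1 - 1413 = -1412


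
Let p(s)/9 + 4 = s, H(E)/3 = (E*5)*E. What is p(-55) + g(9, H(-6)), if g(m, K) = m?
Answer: -522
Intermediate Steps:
H(E) = 15*E² (H(E) = 3*((E*5)*E) = 3*((5*E)*E) = 3*(5*E²) = 15*E²)
p(s) = -36 + 9*s
p(-55) + g(9, H(-6)) = (-36 + 9*(-55)) + 9 = (-36 - 495) + 9 = -531 + 9 = -522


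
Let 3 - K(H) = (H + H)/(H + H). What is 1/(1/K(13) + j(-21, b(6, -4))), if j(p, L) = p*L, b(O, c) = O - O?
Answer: 2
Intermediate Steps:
b(O, c) = 0
j(p, L) = L*p
K(H) = 2 (K(H) = 3 - (H + H)/(H + H) = 3 - 2*H/(2*H) = 3 - 2*H*1/(2*H) = 3 - 1*1 = 3 - 1 = 2)
1/(1/K(13) + j(-21, b(6, -4))) = 1/(1/2 + 0*(-21)) = 1/(1/2 + 0) = 1/(1/2) = 2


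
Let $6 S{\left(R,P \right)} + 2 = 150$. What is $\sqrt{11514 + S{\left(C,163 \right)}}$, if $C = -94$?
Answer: $\frac{2 \sqrt{25962}}{3} \approx 107.42$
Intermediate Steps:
$S{\left(R,P \right)} = \frac{74}{3}$ ($S{\left(R,P \right)} = - \frac{1}{3} + \frac{1}{6} \cdot 150 = - \frac{1}{3} + 25 = \frac{74}{3}$)
$\sqrt{11514 + S{\left(C,163 \right)}} = \sqrt{11514 + \frac{74}{3}} = \sqrt{\frac{34616}{3}} = \frac{2 \sqrt{25962}}{3}$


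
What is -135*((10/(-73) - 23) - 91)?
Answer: 1124820/73 ≈ 15409.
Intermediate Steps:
-135*((10/(-73) - 23) - 91) = -135*((10*(-1/73) - 23) - 91) = -135*((-10/73 - 23) - 91) = -135*(-1689/73 - 91) = -135*(-8332/73) = 1124820/73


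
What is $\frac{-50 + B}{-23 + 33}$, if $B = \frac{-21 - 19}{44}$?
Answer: $- \frac{56}{11} \approx -5.0909$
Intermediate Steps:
$B = - \frac{10}{11}$ ($B = \left(-21 - 19\right) \frac{1}{44} = \left(-40\right) \frac{1}{44} = - \frac{10}{11} \approx -0.90909$)
$\frac{-50 + B}{-23 + 33} = \frac{-50 - \frac{10}{11}}{-23 + 33} = \frac{1}{10} \left(- \frac{560}{11}\right) = - \frac{56}{11}$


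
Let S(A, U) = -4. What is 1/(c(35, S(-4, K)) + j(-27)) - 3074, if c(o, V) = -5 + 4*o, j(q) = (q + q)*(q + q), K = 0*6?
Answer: -9378773/3051 ≈ -3074.0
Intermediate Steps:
K = 0
j(q) = 4*q² (j(q) = (2*q)*(2*q) = 4*q²)
1/(c(35, S(-4, K)) + j(-27)) - 3074 = 1/((-5 + 4*35) + 4*(-27)²) - 3074 = 1/((-5 + 140) + 4*729) - 3074 = 1/(135 + 2916) - 3074 = 1/3051 - 3074 = -9378773/3051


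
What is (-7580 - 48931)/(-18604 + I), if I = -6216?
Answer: 56511/24820 ≈ 2.2768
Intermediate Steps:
(-7580 - 48931)/(-18604 + I) = (-7580 - 48931)/(-18604 - 6216) = -56511/(-24820) = -56511*(-1/24820) = 56511/24820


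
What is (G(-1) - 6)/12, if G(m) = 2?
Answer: -1/3 ≈ -0.33333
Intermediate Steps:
(G(-1) - 6)/12 = (2 - 6)/12 = (1/12)*(-4) = -1/3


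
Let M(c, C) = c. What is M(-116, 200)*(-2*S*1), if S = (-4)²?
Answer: 3712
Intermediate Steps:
S = 16
M(-116, 200)*(-2*S*1) = -116*(-2*16) = -(-3712) = -116*(-32) = 3712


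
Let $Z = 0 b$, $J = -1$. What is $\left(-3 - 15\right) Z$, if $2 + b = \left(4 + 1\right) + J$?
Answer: $0$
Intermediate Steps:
$b = 2$ ($b = -2 + \left(\left(4 + 1\right) - 1\right) = -2 + \left(5 - 1\right) = -2 + 4 = 2$)
$Z = 0$ ($Z = 0 \cdot 2 = 0$)
$\left(-3 - 15\right) Z = \left(-3 - 15\right) 0 = \left(-18\right) 0 = 0$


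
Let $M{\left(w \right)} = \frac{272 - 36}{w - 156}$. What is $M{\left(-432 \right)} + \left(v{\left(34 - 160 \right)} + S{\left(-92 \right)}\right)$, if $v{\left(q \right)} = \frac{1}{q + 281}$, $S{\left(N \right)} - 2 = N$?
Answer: $- \frac{2059648}{22785} \approx -90.395$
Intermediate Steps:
$S{\left(N \right)} = 2 + N$
$v{\left(q \right)} = \frac{1}{281 + q}$
$M{\left(w \right)} = \frac{236}{-156 + w}$
$M{\left(-432 \right)} + \left(v{\left(34 - 160 \right)} + S{\left(-92 \right)}\right) = \frac{236}{-156 - 432} + \left(\frac{1}{281 + \left(34 - 160\right)} + \left(2 - 92\right)\right) = \frac{236}{-588} - \left(90 - \frac{1}{281 - 126}\right) = 236 \left(- \frac{1}{588}\right) - \left(90 - \frac{1}{155}\right) = - \frac{59}{147} + \left(\frac{1}{155} - 90\right) = - \frac{59}{147} - \frac{13949}{155} = - \frac{2059648}{22785}$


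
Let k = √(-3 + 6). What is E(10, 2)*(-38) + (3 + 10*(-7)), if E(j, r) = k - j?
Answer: 313 - 38*√3 ≈ 247.18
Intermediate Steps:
k = √3 ≈ 1.7320
E(j, r) = √3 - j
E(10, 2)*(-38) + (3 + 10*(-7)) = (√3 - 1*10)*(-38) + (3 + 10*(-7)) = (√3 - 10)*(-38) + (3 - 70) = (-10 + √3)*(-38) - 67 = (380 - 38*√3) - 67 = 313 - 38*√3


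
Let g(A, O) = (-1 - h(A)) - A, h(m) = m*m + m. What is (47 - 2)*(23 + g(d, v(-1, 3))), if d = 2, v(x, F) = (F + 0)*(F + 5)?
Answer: 630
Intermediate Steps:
v(x, F) = F*(5 + F)
h(m) = m + m² (h(m) = m² + m = m + m²)
g(A, O) = -1 - A - A*(1 + A) (g(A, O) = (-1 - A*(1 + A)) - A = -1 - A - A*(1 + A))
(47 - 2)*(23 + g(d, v(-1, 3))) = (47 - 2)*(23 + (-1 - 1*2 - 1*2*(1 + 2))) = 45*(23 + (-1 - 2 - 1*2*3)) = 45*(23 + (-1 - 2 - 6)) = 45*(23 - 9) = 45*14 = 630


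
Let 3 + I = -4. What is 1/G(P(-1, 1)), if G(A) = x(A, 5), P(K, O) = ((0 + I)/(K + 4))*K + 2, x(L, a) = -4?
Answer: -¼ ≈ -0.25000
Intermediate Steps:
I = -7 (I = -3 - 4 = -7)
P(K, O) = 2 - 7*K/(4 + K) (P(K, O) = ((0 - 7)/(K + 4))*K + 2 = (-7/(4 + K))*K + 2 = -7*K/(4 + K) + 2 = 2 - 7*K/(4 + K))
G(A) = -4
1/G(P(-1, 1)) = 1/(-4) = -¼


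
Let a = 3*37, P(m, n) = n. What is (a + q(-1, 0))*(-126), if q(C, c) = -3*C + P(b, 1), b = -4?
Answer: -14490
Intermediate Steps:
a = 111
q(C, c) = 1 - 3*C (q(C, c) = -3*C + 1 = 1 - 3*C)
(a + q(-1, 0))*(-126) = (111 + (1 - 3*(-1)))*(-126) = (111 + (1 + 3))*(-126) = (111 + 4)*(-126) = 115*(-126) = -14490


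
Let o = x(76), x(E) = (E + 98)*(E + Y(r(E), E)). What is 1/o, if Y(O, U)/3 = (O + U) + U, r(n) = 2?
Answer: 1/93612 ≈ 1.0682e-5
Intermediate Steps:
Y(O, U) = 3*O + 6*U (Y(O, U) = 3*((O + U) + U) = 3*(O + 2*U) = 3*O + 6*U)
x(E) = (6 + 7*E)*(98 + E) (x(E) = (E + 98)*(E + (3*2 + 6*E)) = (98 + E)*(E + (6 + 6*E)) = (98 + E)*(6 + 7*E) = (6 + 7*E)*(98 + E))
o = 93612 (o = 588 + 7*76² + 692*76 = 588 + 7*5776 + 52592 = 588 + 40432 + 52592 = 93612)
1/o = 1/93612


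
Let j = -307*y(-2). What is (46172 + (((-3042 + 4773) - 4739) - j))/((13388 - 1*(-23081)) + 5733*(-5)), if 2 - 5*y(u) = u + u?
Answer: 108831/19510 ≈ 5.5782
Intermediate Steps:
y(u) = ⅖ - 2*u/5 (y(u) = ⅖ - (u + u)/5 = ⅖ - 2*u/5)
j = -1842/5 (j = -307*(⅖ - ⅖*(-2)) = -307*(⅖ + ⅘) = -307*6/5 = -1842/5 ≈ -368.40)
(46172 + (((-3042 + 4773) - 4739) - j))/((13388 - 1*(-23081)) + 5733*(-5)) = (46172 + (((-3042 + 4773) - 4739) - 1*(-1842/5)))/((13388 - 1*(-23081)) + 5733*(-5)) = (46172 + ((1731 - 4739) + 1842/5))/((13388 + 23081) - 28665) = (46172 + (-3008 + 1842/5))/(36469 - 28665) = (46172 - 13198/5)/7804 = (217662/5)*(1/7804) = 108831/19510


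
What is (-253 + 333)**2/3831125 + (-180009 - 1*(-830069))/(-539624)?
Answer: -24870075239/20673669970 ≈ -1.2030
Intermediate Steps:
(-253 + 333)**2/3831125 + (-180009 - 1*(-830069))/(-539624) = 80**2*(1/3831125) + (-180009 + 830069)*(-1/539624) = 6400*(1/3831125) + 650060*(-1/539624) = 256/153245 - 162515/134906 = -24870075239/20673669970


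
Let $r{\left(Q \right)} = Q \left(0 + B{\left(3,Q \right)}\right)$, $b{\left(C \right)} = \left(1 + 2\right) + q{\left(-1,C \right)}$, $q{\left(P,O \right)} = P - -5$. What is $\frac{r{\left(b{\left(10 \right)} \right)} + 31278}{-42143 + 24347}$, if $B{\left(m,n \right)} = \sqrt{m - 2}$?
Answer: $- \frac{31285}{17796} \approx -1.758$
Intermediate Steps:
$q{\left(P,O \right)} = 5 + P$ ($q{\left(P,O \right)} = P + 5 = 5 + P$)
$B{\left(m,n \right)} = \sqrt{-2 + m}$
$b{\left(C \right)} = 7$ ($b{\left(C \right)} = \left(1 + 2\right) + \left(5 - 1\right) = 3 + 4 = 7$)
$r{\left(Q \right)} = Q$ ($r{\left(Q \right)} = Q \left(0 + \sqrt{-2 + 3}\right) = Q \left(0 + \sqrt{1}\right) = Q \left(0 + 1\right) = Q 1 = Q$)
$\frac{r{\left(b{\left(10 \right)} \right)} + 31278}{-42143 + 24347} = \frac{7 + 31278}{-42143 + 24347} = \frac{31285}{-17796} = 31285 \left(- \frac{1}{17796}\right) = - \frac{31285}{17796}$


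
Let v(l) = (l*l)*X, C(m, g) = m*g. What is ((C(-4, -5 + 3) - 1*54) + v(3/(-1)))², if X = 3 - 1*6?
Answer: 5329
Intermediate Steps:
C(m, g) = g*m
X = -3 (X = 3 - 6 = -3)
v(l) = -3*l² (v(l) = (l*l)*(-3) = l²*(-3) = -3*l²)
((C(-4, -5 + 3) - 1*54) + v(3/(-1)))² = (((-5 + 3)*(-4) - 1*54) - 3*(3/(-1))²)² = ((-2*(-4) - 54) - 3*(3*(-1))²)² = ((8 - 54) - 3*(-3)²)² = (-46 - 3*9)² = (-46 - 27)² = (-73)² = 5329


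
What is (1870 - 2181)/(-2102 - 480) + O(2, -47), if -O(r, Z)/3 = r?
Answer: -15181/2582 ≈ -5.8795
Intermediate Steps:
O(r, Z) = -3*r
(1870 - 2181)/(-2102 - 480) + O(2, -47) = (1870 - 2181)/(-2102 - 480) - 3*2 = -311/(-2582) - 6 = -311*(-1/2582) - 6 = 311/2582 - 6 = -15181/2582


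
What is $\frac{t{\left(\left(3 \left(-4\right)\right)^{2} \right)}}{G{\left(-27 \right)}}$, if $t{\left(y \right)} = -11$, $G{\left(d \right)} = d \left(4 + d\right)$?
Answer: $- \frac{11}{621} \approx -0.017713$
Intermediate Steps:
$\frac{t{\left(\left(3 \left(-4\right)\right)^{2} \right)}}{G{\left(-27 \right)}} = - \frac{11}{\left(-27\right) \left(4 - 27\right)} = - \frac{11}{\left(-27\right) \left(-23\right)} = - \frac{11}{621}$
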